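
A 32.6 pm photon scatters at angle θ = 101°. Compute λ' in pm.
35.4893 pm

Using the Compton scattering formula:
λ' = λ + Δλ = λ + λ_C(1 - cos θ)

Given:
- Initial wavelength λ = 32.6 pm
- Scattering angle θ = 101°
- Compton wavelength λ_C ≈ 2.4263 pm

Calculate the shift:
Δλ = 2.4263 × (1 - cos(101°))
Δλ = 2.4263 × 1.1908
Δλ = 2.8893 pm

Final wavelength:
λ' = 32.6 + 2.8893 = 35.4893 pm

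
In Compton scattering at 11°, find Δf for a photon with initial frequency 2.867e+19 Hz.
1.217e+17 Hz (decrease)

Convert frequency to wavelength (c = 299792458 m/s):
λ₀ = c/f₀ = 299792458/2.867e+19 = 1.0456661e-11 m = 10.4567 pm

Calculate Compton shift:
Δλ = λ_C(1 - cos(11°)) = 0.0446 pm

Final wavelength:
λ' = λ₀ + Δλ = 10.4567 + 0.0446 = 10.5012 pm

Final frequency:
f' = c/λ' = 299792458/1.0501239e-11 = 2.8548295e+19 Hz

Frequency shift (decrease):
Δf = f₀ - f' = 2.867e+19 - 2.8548295e+19 = 1.217e+17 Hz

(Intermediate values are shown rounded; full precision is carried through to the final answer.)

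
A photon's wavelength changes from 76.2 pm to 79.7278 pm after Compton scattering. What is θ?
117.00°

First find the wavelength shift:
Δλ = λ' - λ = 79.7278 - 76.2 = 3.5278 pm

Using Δλ = λ_C(1 - cos θ), with λ_C = h/(m_e·c) ≈ 2.42631024 pm:
cos θ = 1 - Δλ/λ_C
cos θ = 1 - 3.5278/2.42631024
cos θ = -0.453977

θ = arccos(-0.453977)
θ = 117.00°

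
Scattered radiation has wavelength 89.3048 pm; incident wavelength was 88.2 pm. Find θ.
57.00°

First find the wavelength shift:
Δλ = λ' - λ = 89.3048 - 88.2 = 1.1048 pm

Using Δλ = λ_C(1 - cos θ), with λ_C = h/(m_e·c) ≈ 2.42631024 pm:
cos θ = 1 - Δλ/λ_C
cos θ = 1 - 1.1048/2.42631024
cos θ = 0.544658

θ = arccos(0.544658)
θ = 57.00°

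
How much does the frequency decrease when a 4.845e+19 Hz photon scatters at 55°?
6.941e+18 Hz (decrease)

Convert frequency to wavelength (c = 299792458 m/s):
λ₀ = c/f₀ = 299792458/4.845e+19 = 6.1876668e-12 m = 6.1877 pm

Calculate Compton shift:
Δλ = λ_C(1 - cos(55°)) = 1.0346 pm

Final wavelength:
λ' = λ₀ + Δλ = 6.1877 + 1.0346 = 7.2223 pm

Final frequency:
f' = c/λ' = 299792458/7.2223027e-12 = 4.1509262e+19 Hz

Frequency shift (decrease):
Δf = f₀ - f' = 4.845e+19 - 4.1509262e+19 = 6.941e+18 Hz

(Intermediate values are shown rounded; full precision is carried through to the final answer.)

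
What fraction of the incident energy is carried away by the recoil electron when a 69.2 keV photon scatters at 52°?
0.0495 (or 4.95%)

Calculate initial and final photon energies:

Initial: E₀ = 69.2 keV → λ₀ = 17.9168 pm
Compton shift: Δλ = 0.9325 pm
Final wavelength: λ' = 18.8493 pm
Final energy: E' = 65.7765 keV

Fractional energy loss:
(E₀ - E')/E₀ = (69.2000 - 65.7765)/69.2000
= 3.4235/69.2000
= 0.0495
= 4.95%

(Intermediate values are shown rounded; full precision is carried through to the final answer.)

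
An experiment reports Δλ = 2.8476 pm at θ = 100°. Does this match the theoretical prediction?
Yes, consistent

Calculate the expected shift for θ = 100°:

Δλ_expected = λ_C(1 - cos(100°))
Δλ_expected = 2.4263 × (1 - cos(100°))
Δλ_expected = 2.4263 × 1.1736
Δλ_expected = 2.8476 pm

Given shift: 2.8476 pm
Expected shift: 2.8476 pm
Difference: 0.0000 pm

The values match. This is consistent with Compton scattering at the stated angle.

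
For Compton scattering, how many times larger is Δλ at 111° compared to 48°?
111° produces the larger shift by a factor of 4.105

Calculate both shifts using Δλ = λ_C(1 - cos θ):

For θ₁ = 48°:
Δλ₁ = 2.4263 × (1 - cos(48°))
Δλ₁ = 2.4263 × 0.3309
Δλ₁ = 0.8028 pm

For θ₂ = 111°:
Δλ₂ = 2.4263 × (1 - cos(111°))
Δλ₂ = 2.4263 × 1.3584
Δλ₂ = 3.2958 pm

The 111° angle produces the larger shift.
Ratio: 3.2958/0.8028 = 4.105

(Intermediate values are shown rounded; full precision is carried through to the final answer.)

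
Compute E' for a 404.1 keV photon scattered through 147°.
164.6680 keV

First convert energy to wavelength:
λ = hc/E, with hc ≈ 1239.842 keV·pm (i.e. 1239.842 eV·nm)

For E = 404.1 keV = 404100 eV:
λ = 1239.842 keV·pm / 404.1 keV
λ = 3.0682 pm

Calculate the Compton shift:
Δλ = λ_C(1 - cos(147°)) = 2.4263 × 1.8387
Δλ = 4.4612 pm

Final wavelength:
λ' = 3.0682 + 4.4612 = 7.5293 pm

Final energy:
E' = hc/λ' = 1239.842 / 7.5293 = 164.6680 keV

(Intermediate values are shown rounded; full precision is carried through to the final answer.)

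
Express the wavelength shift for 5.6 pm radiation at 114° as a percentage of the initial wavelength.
60.9496%

Calculate the Compton shift:
Δλ = λ_C(1 - cos(114°))
Δλ = 2.4263 × (1 - cos(114°))
Δλ = 2.4263 × 1.4067
Δλ = 3.4132 pm

Percentage change:
(Δλ/λ₀) × 100 = (3.4132/5.6) × 100
= 60.9496%

(Intermediate values are shown rounded; full precision is carried through to the final answer.)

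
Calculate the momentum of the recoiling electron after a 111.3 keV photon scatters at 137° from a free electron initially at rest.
9.5717e-23 kg·m/s

The electron is initially at rest, so by conservation of momentum:
p⃗_e = p⃗₀ − p⃗'  (incident photon momentum minus scattered photon momentum)

Photon momentum magnitudes (p = h/λ = E/c):
λ₀ = hc/E₀ = 11.1396 pm → p₀ = h/λ₀ = 5.9482e-23 kg·m/s
Δλ = λ_C(1 − cos 137°) = 4.2008 pm
λ' = 15.3404 pm → p' = h/λ' = 4.3193e-23 kg·m/s

The scattered photon makes angle θ = 137° with the incident direction, so by the law of cosines:
|p⃗_e|² = p₀² + p'² − 2p₀p'cos θ
|p⃗_e|² = (5.9482e-23)² + (4.3193e-23)² − 2·5.9482e-23·4.3193e-23·cos(137°)
|p⃗_e| = 9.5717e-23 kg·m/s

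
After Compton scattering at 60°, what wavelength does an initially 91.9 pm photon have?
93.1132 pm

Using the Compton formula: λ' = λ + λ_C(1 − cos θ)

For θ = 60°, cos θ = 1/2 (exact) = 0.5000, so:
1 − cos 60° = 1 − (1/2) = 0.5000

Δλ = λ_C × 0.5000 = 2.4263 × 0.5000 = 1.2132 pm

λ' = 91.9 + 1.2132 = 93.1132 pm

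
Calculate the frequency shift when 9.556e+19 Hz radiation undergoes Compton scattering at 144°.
5.573e+19 Hz (decrease)

Convert frequency to wavelength (c = 299792458 m/s):
λ₀ = c/f₀ = 299792458/9.556e+19 = 3.1372170e-12 m = 3.1372 pm

Calculate Compton shift:
Δλ = λ_C(1 - cos(144°)) = 4.3892 pm

Final wavelength:
λ' = λ₀ + Δλ = 3.1372 + 4.3892 = 7.5265 pm

Final frequency:
f' = c/λ' = 299792458/7.5264535e-12 = 3.9831836e+19 Hz

Frequency shift (decrease):
Δf = f₀ - f' = 9.556e+19 - 3.9831836e+19 = 5.573e+19 Hz

(Intermediate values are shown rounded; full precision is carried through to the final answer.)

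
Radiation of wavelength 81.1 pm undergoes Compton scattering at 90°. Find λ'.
83.5263 pm

Using the Compton formula: λ' = λ + λ_C(1 − cos θ)

For θ = 90°, cos θ = 0 (exact) = 0.0000, so:
1 − cos 90° = 1 − (0) = 1.0000

Δλ = λ_C × 1.0000 = 2.4263 × 1.0000 = 2.4263 pm

λ' = 81.1 + 2.4263 = 83.5263 pm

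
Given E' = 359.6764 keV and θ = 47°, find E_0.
463.3999 keV

Convert final energy to wavelength (hc ≈ 1239.842 keV·pm):
λ' = hc/E' = 1239.842 / 359.6764 = 3.4471 pm

Calculate the Compton shift:
Δλ = λ_C(1 - cos(47°))
Δλ = 2.4263 × (1 - cos(47°))
Δλ = 0.7716 pm

Initial wavelength:
λ = λ' - Δλ = 3.4471 - 0.7716 = 2.6755 pm

Initial energy:
E = hc/λ = 1239.842 / 2.6755 = 463.3999 keV

(Intermediate values are shown rounded; full precision is carried through to the final answer.)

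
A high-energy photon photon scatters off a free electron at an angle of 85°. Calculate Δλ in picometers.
2.2148 pm

Using the Compton scattering formula:
Δλ = λ_C(1 - cos θ)

where λ_C = h/(m_e·c) ≈ 2.4263 pm is the Compton wavelength of an electron.

For θ = 85°:
cos(85°) = 0.0872
1 - cos(85°) = 0.9128

Δλ = 2.4263 × 0.9128
Δλ = 2.2148 pm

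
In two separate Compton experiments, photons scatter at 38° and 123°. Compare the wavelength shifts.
123° produces the larger shift by a factor of 7.286

Calculate both shifts using Δλ = λ_C(1 - cos θ):

For θ₁ = 38°:
Δλ₁ = 2.4263 × (1 - cos(38°))
Δλ₁ = 2.4263 × 0.2120
Δλ₁ = 0.5144 pm

For θ₂ = 123°:
Δλ₂ = 2.4263 × (1 - cos(123°))
Δλ₂ = 2.4263 × 1.5446
Δλ₂ = 3.7478 pm

The 123° angle produces the larger shift.
Ratio: 3.7478/0.5144 = 7.286

(Intermediate values are shown rounded; full precision is carried through to the final answer.)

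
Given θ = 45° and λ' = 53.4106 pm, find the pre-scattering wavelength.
52.7000 pm

From λ' = λ + Δλ, we have λ = λ' - Δλ

First calculate the Compton shift:
Δλ = λ_C(1 - cos θ)
Δλ = 2.4263 × (1 - cos(45°))
Δλ = 2.4263 × 0.2929
Δλ = 0.7106 pm

Initial wavelength:
λ = λ' - Δλ
λ = 53.4106 - 0.7106
λ = 52.7000 pm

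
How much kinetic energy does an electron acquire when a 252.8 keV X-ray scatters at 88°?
81.6946 keV

By energy conservation: K_e = E_initial - E_final

First find the scattered photon energy:
Initial wavelength: λ = hc/E = 4.9044 pm
Compton shift: Δλ = λ_C(1 - cos(88°)) = 2.3416 pm
Final wavelength: λ' = 4.9044 + 2.3416 = 7.2461 pm
Final photon energy: E' = hc/λ' = 171.1054 keV

Electron kinetic energy:
K_e = E - E' = 252.8000 - 171.1054 = 81.6946 keV

(Intermediate values are shown rounded; full precision is carried through to the final answer.)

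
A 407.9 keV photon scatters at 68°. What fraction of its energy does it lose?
0.3330 (or 33.30%)

Calculate initial and final photon energies:

Initial: E₀ = 407.9 keV → λ₀ = 3.0396 pm
Compton shift: Δλ = 1.5174 pm
Final wavelength: λ' = 4.5570 pm
Final energy: E' = 272.0759 keV

Fractional energy loss:
(E₀ - E')/E₀ = (407.9000 - 272.0759)/407.9000
= 135.8241/407.9000
= 0.3330
= 33.30%

(Intermediate values are shown rounded; full precision is carried through to the final answer.)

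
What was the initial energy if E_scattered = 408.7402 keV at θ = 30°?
457.8000 keV

Convert final energy to wavelength (hc ≈ 1239.842 keV·pm):
λ' = hc/E' = 1239.842 / 408.7402 = 3.0333 pm

Calculate the Compton shift:
Δλ = λ_C(1 - cos(30°))
Δλ = 2.4263 × (1 - cos(30°))
Δλ = 0.3251 pm

Initial wavelength:
λ = λ' - Δλ = 3.0333 - 0.3251 = 2.7083 pm

Initial energy:
E = hc/λ = 1239.842 / 2.7083 = 457.8000 keV

(Intermediate values are shown rounded; full precision is carried through to the final answer.)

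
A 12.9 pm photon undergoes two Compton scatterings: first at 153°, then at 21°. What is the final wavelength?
17.6493 pm

Apply Compton shift twice:

First scattering at θ₁ = 153°:
Δλ₁ = λ_C(1 - cos(153°))
Δλ₁ = 2.4263 × 1.8910
Δλ₁ = 4.5882 pm

After first scattering:
λ₁ = 12.9 + 4.5882 = 17.4882 pm

Second scattering at θ₂ = 21°:
Δλ₂ = λ_C(1 - cos(21°))
Δλ₂ = 2.4263 × 0.0664
Δλ₂ = 0.1612 pm

Final wavelength:
λ₂ = 17.4882 + 0.1612 = 17.6493 pm

Total shift: Δλ_total = 4.5882 + 0.1612 = 4.7493 pm

(Intermediate values are shown rounded; full precision is carried through to the final answer.)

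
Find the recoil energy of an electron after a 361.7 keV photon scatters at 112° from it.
178.3739 keV

By energy conservation: K_e = E_initial - E_final

First find the scattered photon energy:
Initial wavelength: λ = hc/E = 3.4278 pm
Compton shift: Δλ = λ_C(1 - cos(112°)) = 3.3352 pm
Final wavelength: λ' = 3.4278 + 3.3352 = 6.7630 pm
Final photon energy: E' = hc/λ' = 183.3261 keV

Electron kinetic energy:
K_e = E - E' = 361.7000 - 183.3261 = 178.3739 keV

(Intermediate values are shown rounded; full precision is carried through to the final answer.)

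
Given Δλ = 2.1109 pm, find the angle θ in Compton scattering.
82.53°

From the Compton formula Δλ = λ_C(1 - cos θ), we can solve for θ:

cos θ = 1 - Δλ/λ_C

Given:
- Δλ = 2.1109 pm
- λ_C = h/(m_e·c) ≈ 2.42631024 pm

cos θ = 1 - 2.1109/2.42631024
cos θ = 1 - 0.870004
cos θ = 0.129996

θ = arccos(0.129996)
θ = 82.53°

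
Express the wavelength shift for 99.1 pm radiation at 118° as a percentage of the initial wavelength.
3.5978%

Calculate the Compton shift:
Δλ = λ_C(1 - cos(118°))
Δλ = 2.4263 × (1 - cos(118°))
Δλ = 2.4263 × 1.4695
Δλ = 3.5654 pm

Percentage change:
(Δλ/λ₀) × 100 = (3.5654/99.1) × 100
= 3.5978%

(Intermediate values are shown rounded; full precision is carried through to the final answer.)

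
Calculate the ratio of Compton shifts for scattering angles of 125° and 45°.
125° produces the larger shift by a factor of 5.373

Calculate both shifts using Δλ = λ_C(1 - cos θ):

For θ₁ = 45°:
Δλ₁ = 2.4263 × (1 - cos(45°))
Δλ₁ = 2.4263 × 0.2929
Δλ₁ = 0.7106 pm

For θ₂ = 125°:
Δλ₂ = 2.4263 × (1 - cos(125°))
Δλ₂ = 2.4263 × 1.5736
Δλ₂ = 3.8180 pm

The 125° angle produces the larger shift.
Ratio: 3.8180/0.7106 = 5.373

(Intermediate values are shown rounded; full precision is carried through to the final answer.)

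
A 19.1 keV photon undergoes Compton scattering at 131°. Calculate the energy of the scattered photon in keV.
17.9866 keV

First convert energy to wavelength:
λ = hc/E, with hc ≈ 1239.842 keV·pm (i.e. 1239.842 eV·nm)

For E = 19.1 keV = 19100 eV:
λ = 1239.842 keV·pm / 19.1 keV
λ = 64.9132 pm

Calculate the Compton shift:
Δλ = λ_C(1 - cos(131°)) = 2.4263 × 1.6561
Δλ = 4.0181 pm

Final wavelength:
λ' = 64.9132 + 4.0181 = 68.9313 pm

Final energy:
E' = hc/λ' = 1239.842 / 68.9313 = 17.9866 keV

(Intermediate values are shown rounded; full precision is carried through to the final answer.)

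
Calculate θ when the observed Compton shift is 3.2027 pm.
108.66°

From the Compton formula Δλ = λ_C(1 - cos θ), we can solve for θ:

cos θ = 1 - Δλ/λ_C

Given:
- Δλ = 3.2027 pm
- λ_C = h/(m_e·c) ≈ 2.42631024 pm

cos θ = 1 - 3.2027/2.42631024
cos θ = 1 - 1.319988
cos θ = -0.319988

θ = arccos(-0.319988)
θ = 108.66°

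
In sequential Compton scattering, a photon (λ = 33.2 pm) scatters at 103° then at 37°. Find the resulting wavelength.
36.6607 pm

Apply Compton shift twice:

First scattering at θ₁ = 103°:
Δλ₁ = λ_C(1 - cos(103°))
Δλ₁ = 2.4263 × 1.2250
Δλ₁ = 2.9721 pm

After first scattering:
λ₁ = 33.2 + 2.9721 = 36.1721 pm

Second scattering at θ₂ = 37°:
Δλ₂ = λ_C(1 - cos(37°))
Δλ₂ = 2.4263 × 0.2014
Δλ₂ = 0.4886 pm

Final wavelength:
λ₂ = 36.1721 + 0.4886 = 36.6607 pm

Total shift: Δλ_total = 2.9721 + 0.4886 = 3.4607 pm

(Intermediate values are shown rounded; full precision is carried through to the final answer.)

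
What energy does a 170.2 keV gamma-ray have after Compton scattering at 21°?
166.5162 keV

First convert energy to wavelength:
λ = hc/E, with hc ≈ 1239.842 keV·pm (i.e. 1239.842 eV·nm)

For E = 170.2 keV = 170200 eV:
λ = 1239.842 keV·pm / 170.2 keV
λ = 7.2846 pm

Calculate the Compton shift:
Δλ = λ_C(1 - cos(21°)) = 2.4263 × 0.0664
Δλ = 0.1612 pm

Final wavelength:
λ' = 7.2846 + 0.1612 = 7.4458 pm

Final energy:
E' = hc/λ' = 1239.842 / 7.4458 = 166.5162 keV

(Intermediate values are shown rounded; full precision is carried through to the final answer.)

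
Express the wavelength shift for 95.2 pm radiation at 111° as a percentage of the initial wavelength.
3.4620%

Calculate the Compton shift:
Δλ = λ_C(1 - cos(111°))
Δλ = 2.4263 × (1 - cos(111°))
Δλ = 2.4263 × 1.3584
Δλ = 3.2958 pm

Percentage change:
(Δλ/λ₀) × 100 = (3.2958/95.2) × 100
= 3.4620%

(Intermediate values are shown rounded; full precision is carried through to the final answer.)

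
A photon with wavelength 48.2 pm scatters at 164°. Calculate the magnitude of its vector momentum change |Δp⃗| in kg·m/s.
2.6004e-23 kg·m/s

Photon momentum magnitude is p = h/λ.

Initial momentum:
p₀ = h/λ = 6.6261e-34/4.8200e-11 = 1.3747e-23 kg·m/s

After scattering:
λ' = λ + Δλ = 48.2 + 4.7586 = 52.9586 pm
p' = h/λ' = 6.6261e-34/5.2959e-11 = 1.2512e-23 kg·m/s

Momentum is a vector; the scattered photon's direction makes angle θ = 164° with the incident direction. The magnitude of the vector change Δp⃗ = p⃗₀ − p⃗' is found from the law of cosines:
|Δp⃗|² = p₀² + p'² − 2p₀p'cos θ
|Δp⃗|² = (1.3747e-23)² + (1.2512e-23)² − 2·1.3747e-23·1.2512e-23·cos(164°)
|Δp⃗| = 2.6004e-23 kg·m/s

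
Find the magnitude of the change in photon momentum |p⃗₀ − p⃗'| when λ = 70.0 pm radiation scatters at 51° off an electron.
8.0993e-24 kg·m/s

Photon momentum magnitude is p = h/λ.

Initial momentum:
p₀ = h/λ = 6.6261e-34/7.0000e-11 = 9.4658e-24 kg·m/s

After scattering:
λ' = λ + Δλ = 70.0 + 0.8994 = 70.8994 pm
p' = h/λ' = 6.6261e-34/7.0899e-11 = 9.3457e-24 kg·m/s

Momentum is a vector; the scattered photon's direction makes angle θ = 51° with the incident direction. The magnitude of the vector change Δp⃗ = p⃗₀ − p⃗' is found from the law of cosines:
|Δp⃗|² = p₀² + p'² − 2p₀p'cos θ
|Δp⃗|² = (9.4658e-24)² + (9.3457e-24)² − 2·9.4658e-24·9.3457e-24·cos(51°)
|Δp⃗| = 8.0993e-24 kg·m/s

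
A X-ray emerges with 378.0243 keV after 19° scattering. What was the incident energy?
393.9000 keV

Convert final energy to wavelength (hc ≈ 1239.842 keV·pm):
λ' = hc/E' = 1239.842 / 378.0243 = 3.2798 pm

Calculate the Compton shift:
Δλ = λ_C(1 - cos(19°))
Δλ = 2.4263 × (1 - cos(19°))
Δλ = 0.1322 pm

Initial wavelength:
λ = λ' - Δλ = 3.2798 - 0.1322 = 3.1476 pm

Initial energy:
E = hc/λ = 1239.842 / 3.1476 = 393.9000 keV

(Intermediate values are shown rounded; full precision is carried through to the final answer.)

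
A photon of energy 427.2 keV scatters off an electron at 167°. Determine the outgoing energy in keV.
161.1715 keV

First convert energy to wavelength:
λ = hc/E, with hc ≈ 1239.842 keV·pm (i.e. 1239.842 eV·nm)

For E = 427.2 keV = 427200 eV:
λ = 1239.842 keV·pm / 427.2 keV
λ = 2.9023 pm

Calculate the Compton shift:
Δλ = λ_C(1 - cos(167°)) = 2.4263 × 1.9744
Δλ = 4.7904 pm

Final wavelength:
λ' = 2.9023 + 4.7904 = 7.6927 pm

Final energy:
E' = hc/λ' = 1239.842 / 7.6927 = 161.1715 keV

(Intermediate values are shown rounded; full precision is carried through to the final answer.)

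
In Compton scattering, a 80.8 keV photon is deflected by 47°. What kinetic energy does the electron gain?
3.8683 keV

By energy conservation: K_e = E_initial - E_final

First find the scattered photon energy:
Initial wavelength: λ = hc/E = 15.3446 pm
Compton shift: Δλ = λ_C(1 - cos(47°)) = 0.7716 pm
Final wavelength: λ' = 15.3446 + 0.7716 = 16.1161 pm
Final photon energy: E' = hc/λ' = 76.9317 keV

Electron kinetic energy:
K_e = E - E' = 80.8000 - 76.9317 = 3.8683 keV

(Intermediate values are shown rounded; full precision is carried through to the final answer.)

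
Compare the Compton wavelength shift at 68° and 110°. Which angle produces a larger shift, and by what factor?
110° produces the larger shift by a factor of 2.146

Calculate both shifts using Δλ = λ_C(1 - cos θ):

For θ₁ = 68°:
Δλ₁ = 2.4263 × (1 - cos(68°))
Δλ₁ = 2.4263 × 0.6254
Δλ₁ = 1.5174 pm

For θ₂ = 110°:
Δλ₂ = 2.4263 × (1 - cos(110°))
Δλ₂ = 2.4263 × 1.3420
Δλ₂ = 3.2562 pm

The 110° angle produces the larger shift.
Ratio: 3.2562/1.5174 = 2.146

(Intermediate values are shown rounded; full precision is carried through to the final answer.)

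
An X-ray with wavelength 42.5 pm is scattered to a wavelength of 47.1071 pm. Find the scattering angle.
154.00°

First find the wavelength shift:
Δλ = λ' - λ = 47.1071 - 42.5 = 4.6071 pm

Using Δλ = λ_C(1 - cos θ), with λ_C = h/(m_e·c) ≈ 2.42631024 pm:
cos θ = 1 - Δλ/λ_C
cos θ = 1 - 4.6071/2.42631024
cos θ = -0.898809

θ = arccos(-0.898809)
θ = 154.00°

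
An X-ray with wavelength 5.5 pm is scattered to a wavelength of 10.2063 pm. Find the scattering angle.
160.00°

First find the wavelength shift:
Δλ = λ' - λ = 10.2063 - 5.5 = 4.7063 pm

Using Δλ = λ_C(1 - cos θ), with λ_C = h/(m_e·c) ≈ 2.42631024 pm:
cos θ = 1 - Δλ/λ_C
cos θ = 1 - 4.7063/2.42631024
cos θ = -0.939694

θ = arccos(-0.939694)
θ = 160.00°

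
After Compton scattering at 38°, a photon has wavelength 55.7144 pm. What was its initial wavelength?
55.2000 pm

From λ' = λ + Δλ, we have λ = λ' - Δλ

First calculate the Compton shift:
Δλ = λ_C(1 - cos θ)
Δλ = 2.4263 × (1 - cos(38°))
Δλ = 2.4263 × 0.2120
Δλ = 0.5144 pm

Initial wavelength:
λ = λ' - Δλ
λ = 55.7144 - 0.5144
λ = 55.2000 pm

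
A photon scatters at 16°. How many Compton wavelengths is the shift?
0.0387 λ_C

The Compton shift formula is:
Δλ = λ_C(1 - cos θ)

Dividing both sides by λ_C:
Δλ/λ_C = 1 - cos θ

For θ = 16°:
Δλ/λ_C = 1 - cos(16°)
Δλ/λ_C = 1 - 0.9613
Δλ/λ_C = 0.0387

This means the shift is 0.0387 × λ_C = 0.0940 pm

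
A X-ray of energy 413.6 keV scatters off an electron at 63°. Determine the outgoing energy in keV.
286.8363 keV

First convert energy to wavelength:
λ = hc/E, with hc ≈ 1239.842 keV·pm (i.e. 1239.842 eV·nm)

For E = 413.6 keV = 413600 eV:
λ = 1239.842 keV·pm / 413.6 keV
λ = 2.9977 pm

Calculate the Compton shift:
Δλ = λ_C(1 - cos(63°)) = 2.4263 × 0.5460
Δλ = 1.3248 pm

Final wavelength:
λ' = 2.9977 + 1.3248 = 4.3225 pm

Final energy:
E' = hc/λ' = 1239.842 / 4.3225 = 286.8363 keV

(Intermediate values are shown rounded; full precision is carried through to the final answer.)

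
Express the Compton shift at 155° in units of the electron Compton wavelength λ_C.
1.9063 λ_C

The Compton shift formula is:
Δλ = λ_C(1 - cos θ)

Dividing both sides by λ_C:
Δλ/λ_C = 1 - cos θ

For θ = 155°:
Δλ/λ_C = 1 - cos(155°)
Δλ/λ_C = 1 - -0.9063
Δλ/λ_C = 1.9063

This means the shift is 1.9063 × λ_C = 4.6253 pm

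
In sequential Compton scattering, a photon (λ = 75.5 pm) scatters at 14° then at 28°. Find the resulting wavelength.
75.8561 pm

Apply Compton shift twice:

First scattering at θ₁ = 14°:
Δλ₁ = λ_C(1 - cos(14°))
Δλ₁ = 2.4263 × 0.0297
Δλ₁ = 0.0721 pm

After first scattering:
λ₁ = 75.5 + 0.0721 = 75.5721 pm

Second scattering at θ₂ = 28°:
Δλ₂ = λ_C(1 - cos(28°))
Δλ₂ = 2.4263 × 0.1171
Δλ₂ = 0.2840 pm

Final wavelength:
λ₂ = 75.5721 + 0.2840 = 75.8561 pm

Total shift: Δλ_total = 0.0721 + 0.2840 = 0.3561 pm

(Intermediate values are shown rounded; full precision is carried through to the final answer.)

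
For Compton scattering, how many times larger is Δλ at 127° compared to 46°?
127° produces the larger shift by a factor of 5.246

Calculate both shifts using Δλ = λ_C(1 - cos θ):

For θ₁ = 46°:
Δλ₁ = 2.4263 × (1 - cos(46°))
Δλ₁ = 2.4263 × 0.3053
Δλ₁ = 0.7409 pm

For θ₂ = 127°:
Δλ₂ = 2.4263 × (1 - cos(127°))
Δλ₂ = 2.4263 × 1.6018
Δλ₂ = 3.8865 pm

The 127° angle produces the larger shift.
Ratio: 3.8865/0.7409 = 5.246

(Intermediate values are shown rounded; full precision is carried through to the final answer.)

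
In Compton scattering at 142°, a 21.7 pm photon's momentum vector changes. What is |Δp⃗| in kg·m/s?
5.2958e-23 kg·m/s

Photon momentum magnitude is p = h/λ.

Initial momentum:
p₀ = h/λ = 6.6261e-34/2.1700e-11 = 3.0535e-23 kg·m/s

After scattering:
λ' = λ + Δλ = 21.7 + 4.3383 = 26.0383 pm
p' = h/λ' = 6.6261e-34/2.6038e-11 = 2.5447e-23 kg·m/s

Momentum is a vector; the scattered photon's direction makes angle θ = 142° with the incident direction. The magnitude of the vector change Δp⃗ = p⃗₀ − p⃗' is found from the law of cosines:
|Δp⃗|² = p₀² + p'² − 2p₀p'cos θ
|Δp⃗|² = (3.0535e-23)² + (2.5447e-23)² − 2·3.0535e-23·2.5447e-23·cos(142°)
|Δp⃗| = 5.2958e-23 kg·m/s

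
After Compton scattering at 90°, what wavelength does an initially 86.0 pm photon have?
88.4263 pm

Using the Compton formula: λ' = λ + λ_C(1 − cos θ)

For θ = 90°, cos θ = 0 (exact) = 0.0000, so:
1 − cos 90° = 1 − (0) = 1.0000

Δλ = λ_C × 1.0000 = 2.4263 × 1.0000 = 2.4263 pm

λ' = 86.0 + 2.4263 = 88.4263 pm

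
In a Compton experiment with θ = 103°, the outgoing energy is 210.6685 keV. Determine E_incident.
425.5999 keV

Convert final energy to wavelength (hc ≈ 1239.842 keV·pm):
λ' = hc/E' = 1239.842 / 210.6685 = 5.8853 pm

Calculate the Compton shift:
Δλ = λ_C(1 - cos(103°))
Δλ = 2.4263 × (1 - cos(103°))
Δλ = 2.9721 pm

Initial wavelength:
λ = λ' - Δλ = 5.8853 - 2.9721 = 2.9132 pm

Initial energy:
E = hc/λ = 1239.842 / 2.9132 = 425.5999 keV

(Intermediate values are shown rounded; full precision is carried through to the final answer.)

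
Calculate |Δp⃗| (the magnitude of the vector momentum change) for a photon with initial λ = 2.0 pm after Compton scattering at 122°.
4.0491e-22 kg·m/s

Photon momentum magnitude is p = h/λ.

Initial momentum:
p₀ = h/λ = 6.6261e-34/2.0000e-12 = 3.3130e-22 kg·m/s

After scattering:
λ' = λ + Δλ = 2.0 + 3.7121 = 5.7121 pm
p' = h/λ' = 6.6261e-34/5.7121e-12 = 1.1600e-22 kg·m/s

Momentum is a vector; the scattered photon's direction makes angle θ = 122° with the incident direction. The magnitude of the vector change Δp⃗ = p⃗₀ − p⃗' is found from the law of cosines:
|Δp⃗|² = p₀² + p'² − 2p₀p'cos θ
|Δp⃗|² = (3.3130e-22)² + (1.1600e-22)² − 2·3.3130e-22·1.1600e-22·cos(122°)
|Δp⃗| = 4.0491e-22 kg·m/s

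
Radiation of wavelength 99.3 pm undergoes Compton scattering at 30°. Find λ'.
99.6251 pm

Using the Compton formula: λ' = λ + λ_C(1 − cos θ)

For θ = 30°, cos θ = √3/2 (exact) ≈ 0.8660, so:
1 − cos 30° = 1 − (√3/2) ≈ 0.1340

Δλ = λ_C × 0.1340 = 2.4263 × 0.1340 = 0.3251 pm

λ' = 99.3 + 0.3251 = 99.6251 pm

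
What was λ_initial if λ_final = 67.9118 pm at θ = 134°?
63.8000 pm

From λ' = λ + Δλ, we have λ = λ' - Δλ

First calculate the Compton shift:
Δλ = λ_C(1 - cos θ)
Δλ = 2.4263 × (1 - cos(134°))
Δλ = 2.4263 × 1.6947
Δλ = 4.1118 pm

Initial wavelength:
λ = λ' - Δλ
λ = 67.9118 - 4.1118
λ = 63.8000 pm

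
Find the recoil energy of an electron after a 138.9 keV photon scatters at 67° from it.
19.7351 keV

By energy conservation: K_e = E_initial - E_final

First find the scattered photon energy:
Initial wavelength: λ = hc/E = 8.9261 pm
Compton shift: Δλ = λ_C(1 - cos(67°)) = 1.4783 pm
Final wavelength: λ' = 8.9261 + 1.4783 = 10.4044 pm
Final photon energy: E' = hc/λ' = 119.1649 keV

Electron kinetic energy:
K_e = E - E' = 138.9000 - 119.1649 = 19.7351 keV

(Intermediate values are shown rounded; full precision is carried through to the final answer.)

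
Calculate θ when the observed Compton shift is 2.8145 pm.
99.21°

From the Compton formula Δλ = λ_C(1 - cos θ), we can solve for θ:

cos θ = 1 - Δλ/λ_C

Given:
- Δλ = 2.8145 pm
- λ_C = h/(m_e·c) ≈ 2.42631024 pm

cos θ = 1 - 2.8145/2.42631024
cos θ = 1 - 1.159992
cos θ = -0.159992

θ = arccos(-0.159992)
θ = 99.21°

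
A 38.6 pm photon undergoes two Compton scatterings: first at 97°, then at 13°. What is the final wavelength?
41.3842 pm

Apply Compton shift twice:

First scattering at θ₁ = 97°:
Δλ₁ = λ_C(1 - cos(97°))
Δλ₁ = 2.4263 × 1.1219
Δλ₁ = 2.7220 pm

After first scattering:
λ₁ = 38.6 + 2.7220 = 41.3220 pm

Second scattering at θ₂ = 13°:
Δλ₂ = λ_C(1 - cos(13°))
Δλ₂ = 2.4263 × 0.0256
Δλ₂ = 0.0622 pm

Final wavelength:
λ₂ = 41.3220 + 0.0622 = 41.3842 pm

Total shift: Δλ_total = 2.7220 + 0.0622 = 2.7842 pm

(Intermediate values are shown rounded; full precision is carried through to the final answer.)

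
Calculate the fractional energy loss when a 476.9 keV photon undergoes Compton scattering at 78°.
0.4250 (or 42.50%)

Calculate initial and final photon energies:

Initial: E₀ = 476.9 keV → λ₀ = 2.5998 pm
Compton shift: Δλ = 1.9219 pm
Final wavelength: λ' = 4.5216 pm
Final energy: E' = 274.2014 keV

Fractional energy loss:
(E₀ - E')/E₀ = (476.9000 - 274.2014)/476.9000
= 202.6986/476.9000
= 0.4250
= 42.50%

(Intermediate values are shown rounded; full precision is carried through to the final answer.)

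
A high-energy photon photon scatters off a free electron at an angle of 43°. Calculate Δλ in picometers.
0.6518 pm

Using the Compton scattering formula:
Δλ = λ_C(1 - cos θ)

where λ_C = h/(m_e·c) ≈ 2.4263 pm is the Compton wavelength of an electron.

For θ = 43°:
cos(43°) = 0.7314
1 - cos(43°) = 0.2686

Δλ = 2.4263 × 0.2686
Δλ = 0.6518 pm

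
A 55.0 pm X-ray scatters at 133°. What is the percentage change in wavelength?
7.4201%

Calculate the Compton shift:
Δλ = λ_C(1 - cos(133°))
Δλ = 2.4263 × (1 - cos(133°))
Δλ = 2.4263 × 1.6820
Δλ = 4.0810 pm

Percentage change:
(Δλ/λ₀) × 100 = (4.0810/55.0) × 100
= 7.4201%

(Intermediate values are shown rounded; full precision is carried through to the final answer.)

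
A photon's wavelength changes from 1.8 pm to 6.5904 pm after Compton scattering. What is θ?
167.00°

First find the wavelength shift:
Δλ = λ' - λ = 6.5904 - 1.8 = 4.7904 pm

Using Δλ = λ_C(1 - cos θ), with λ_C = h/(m_e·c) ≈ 2.42631024 pm:
cos θ = 1 - Δλ/λ_C
cos θ = 1 - 4.7904/2.42631024
cos θ = -0.974356

θ = arccos(-0.974356)
θ = 167.00°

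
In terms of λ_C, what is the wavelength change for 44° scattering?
0.2807 λ_C

The Compton shift formula is:
Δλ = λ_C(1 - cos θ)

Dividing both sides by λ_C:
Δλ/λ_C = 1 - cos θ

For θ = 44°:
Δλ/λ_C = 1 - cos(44°)
Δλ/λ_C = 1 - 0.7193
Δλ/λ_C = 0.2807

This means the shift is 0.2807 × λ_C = 0.6810 pm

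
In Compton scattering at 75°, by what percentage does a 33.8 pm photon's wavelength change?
5.3205%

Calculate the Compton shift:
Δλ = λ_C(1 - cos(75°))
Δλ = 2.4263 × (1 - cos(75°))
Δλ = 2.4263 × 0.7412
Δλ = 1.7983 pm

Percentage change:
(Δλ/λ₀) × 100 = (1.7983/33.8) × 100
= 5.3205%

(Intermediate values are shown rounded; full precision is carried through to the final answer.)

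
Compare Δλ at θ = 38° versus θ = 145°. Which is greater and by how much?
145° produces the larger shift by a factor of 8.581

Calculate both shifts using Δλ = λ_C(1 - cos θ):

For θ₁ = 38°:
Δλ₁ = 2.4263 × (1 - cos(38°))
Δλ₁ = 2.4263 × 0.2120
Δλ₁ = 0.5144 pm

For θ₂ = 145°:
Δλ₂ = 2.4263 × (1 - cos(145°))
Δλ₂ = 2.4263 × 1.8192
Δλ₂ = 4.4138 pm

The 145° angle produces the larger shift.
Ratio: 4.4138/0.5144 = 8.581

(Intermediate values are shown rounded; full precision is carried through to the final answer.)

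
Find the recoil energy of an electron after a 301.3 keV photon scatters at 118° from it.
139.8700 keV

By energy conservation: K_e = E_initial - E_final

First find the scattered photon energy:
Initial wavelength: λ = hc/E = 4.1150 pm
Compton shift: Δλ = λ_C(1 - cos(118°)) = 3.5654 pm
Final wavelength: λ' = 4.1150 + 3.5654 = 7.6804 pm
Final photon energy: E' = hc/λ' = 161.4300 keV

Electron kinetic energy:
K_e = E - E' = 301.3000 - 161.4300 = 139.8700 keV

(Intermediate values are shown rounded; full precision is carried through to the final answer.)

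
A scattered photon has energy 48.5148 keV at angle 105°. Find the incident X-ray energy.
55.1000 keV

Convert final energy to wavelength (hc ≈ 1239.842 keV·pm):
λ' = hc/E' = 1239.842 / 48.5148 = 25.5560 pm

Calculate the Compton shift:
Δλ = λ_C(1 - cos(105°))
Δλ = 2.4263 × (1 - cos(105°))
Δλ = 3.0543 pm

Initial wavelength:
λ = λ' - Δλ = 25.5560 - 3.0543 = 22.5017 pm

Initial energy:
E = hc/λ = 1239.842 / 22.5017 = 55.1000 keV

(Intermediate values are shown rounded; full precision is carried through to the final answer.)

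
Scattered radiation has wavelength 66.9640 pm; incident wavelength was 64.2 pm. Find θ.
98.00°

First find the wavelength shift:
Δλ = λ' - λ = 66.9640 - 64.2 = 2.7640 pm

Using Δλ = λ_C(1 - cos θ), with λ_C = h/(m_e·c) ≈ 2.42631024 pm:
cos θ = 1 - Δλ/λ_C
cos θ = 1 - 2.7640/2.42631024
cos θ = -0.139178

θ = arccos(-0.139178)
θ = 98.00°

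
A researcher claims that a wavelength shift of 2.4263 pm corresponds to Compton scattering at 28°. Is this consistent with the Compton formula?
No, inconsistent

Calculate the expected shift for θ = 28°:

Δλ_expected = λ_C(1 - cos(28°))
Δλ_expected = 2.4263 × (1 - cos(28°))
Δλ_expected = 2.4263 × 0.1171
Δλ_expected = 0.2840 pm

Given shift: 2.4263 pm
Expected shift: 0.2840 pm
Difference: 2.1423 pm

The values do not match. The given shift corresponds to θ ≈ 90.0°, not 28°.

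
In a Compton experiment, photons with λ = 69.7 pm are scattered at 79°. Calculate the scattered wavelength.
71.6633 pm

Using the Compton scattering formula:
λ' = λ + Δλ = λ + λ_C(1 - cos θ)

Given:
- Initial wavelength λ = 69.7 pm
- Scattering angle θ = 79°
- Compton wavelength λ_C ≈ 2.4263 pm

Calculate the shift:
Δλ = 2.4263 × (1 - cos(79°))
Δλ = 2.4263 × 0.8092
Δλ = 1.9633 pm

Final wavelength:
λ' = 69.7 + 1.9633 = 71.6633 pm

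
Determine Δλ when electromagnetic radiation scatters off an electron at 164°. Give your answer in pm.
4.7586 pm

Using the Compton scattering formula:
Δλ = λ_C(1 - cos θ)

where λ_C = h/(m_e·c) ≈ 2.4263 pm is the Compton wavelength of an electron.

For θ = 164°:
cos(164°) = -0.9613
1 - cos(164°) = 1.9613

Δλ = 2.4263 × 1.9613
Δλ = 4.7586 pm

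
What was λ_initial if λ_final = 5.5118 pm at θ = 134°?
1.4000 pm

From λ' = λ + Δλ, we have λ = λ' - Δλ

First calculate the Compton shift:
Δλ = λ_C(1 - cos θ)
Δλ = 2.4263 × (1 - cos(134°))
Δλ = 2.4263 × 1.6947
Δλ = 4.1118 pm

Initial wavelength:
λ = λ' - Δλ
λ = 5.5118 - 4.1118
λ = 1.4000 pm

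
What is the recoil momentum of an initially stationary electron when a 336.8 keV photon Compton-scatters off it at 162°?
2.5604e-22 kg·m/s

The electron is initially at rest, so by conservation of momentum:
p⃗_e = p⃗₀ − p⃗'  (incident photon momentum minus scattered photon momentum)

Photon momentum magnitudes (p = h/λ = E/c):
λ₀ = hc/E₀ = 3.6812 pm → p₀ = h/λ₀ = 1.8000e-22 kg·m/s
Δλ = λ_C(1 − cos 162°) = 4.7339 pm
λ' = 8.4151 pm → p' = h/λ' = 7.8740e-23 kg·m/s

The scattered photon makes angle θ = 162° with the incident direction, so by the law of cosines:
|p⃗_e|² = p₀² + p'² − 2p₀p'cos θ
|p⃗_e|² = (1.8000e-22)² + (7.8740e-23)² − 2·1.8000e-22·7.8740e-23·cos(162°)
|p⃗_e| = 2.5604e-22 kg·m/s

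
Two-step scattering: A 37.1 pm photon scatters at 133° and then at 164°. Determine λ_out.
45.9397 pm

Apply Compton shift twice:

First scattering at θ₁ = 133°:
Δλ₁ = λ_C(1 - cos(133°))
Δλ₁ = 2.4263 × 1.6820
Δλ₁ = 4.0810 pm

After first scattering:
λ₁ = 37.1 + 4.0810 = 41.1810 pm

Second scattering at θ₂ = 164°:
Δλ₂ = λ_C(1 - cos(164°))
Δλ₂ = 2.4263 × 1.9613
Δλ₂ = 4.7586 pm

Final wavelength:
λ₂ = 41.1810 + 4.7586 = 45.9397 pm

Total shift: Δλ_total = 4.0810 + 4.7586 = 8.8397 pm

(Intermediate values are shown rounded; full precision is carried through to the final answer.)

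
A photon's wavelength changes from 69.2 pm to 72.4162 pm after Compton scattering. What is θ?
109.00°

First find the wavelength shift:
Δλ = λ' - λ = 72.4162 - 69.2 = 3.2162 pm

Using Δλ = λ_C(1 - cos θ), with λ_C = h/(m_e·c) ≈ 2.42631024 pm:
cos θ = 1 - Δλ/λ_C
cos θ = 1 - 3.2162/2.42631024
cos θ = -0.325552

θ = arccos(-0.325552)
θ = 109.00°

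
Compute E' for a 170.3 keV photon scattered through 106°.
119.4979 keV

First convert energy to wavelength:
λ = hc/E, with hc ≈ 1239.842 keV·pm (i.e. 1239.842 eV·nm)

For E = 170.3 keV = 170300 eV:
λ = 1239.842 keV·pm / 170.3 keV
λ = 7.2803 pm

Calculate the Compton shift:
Δλ = λ_C(1 - cos(106°)) = 2.4263 × 1.2756
Δλ = 3.0951 pm

Final wavelength:
λ' = 7.2803 + 3.0951 = 10.3754 pm

Final energy:
E' = hc/λ' = 1239.842 / 10.3754 = 119.4979 keV

(Intermediate values are shown rounded; full precision is carried through to the final answer.)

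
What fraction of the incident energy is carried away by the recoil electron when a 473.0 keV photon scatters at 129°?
0.6013 (or 60.13%)

Calculate initial and final photon energies:

Initial: E₀ = 473.0 keV → λ₀ = 2.6212 pm
Compton shift: Δλ = 3.9532 pm
Final wavelength: λ' = 6.5745 pm
Final energy: E' = 188.5844 keV

Fractional energy loss:
(E₀ - E')/E₀ = (473.0000 - 188.5844)/473.0000
= 284.4156/473.0000
= 0.6013
= 60.13%

(Intermediate values are shown rounded; full precision is carried through to the final answer.)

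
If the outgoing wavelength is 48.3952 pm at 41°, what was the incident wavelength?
47.8000 pm

From λ' = λ + Δλ, we have λ = λ' - Δλ

First calculate the Compton shift:
Δλ = λ_C(1 - cos θ)
Δλ = 2.4263 × (1 - cos(41°))
Δλ = 2.4263 × 0.2453
Δλ = 0.5952 pm

Initial wavelength:
λ = λ' - Δλ
λ = 48.3952 - 0.5952
λ = 47.8000 pm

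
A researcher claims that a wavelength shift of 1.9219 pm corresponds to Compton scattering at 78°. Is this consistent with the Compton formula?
Yes, consistent

Calculate the expected shift for θ = 78°:

Δλ_expected = λ_C(1 - cos(78°))
Δλ_expected = 2.4263 × (1 - cos(78°))
Δλ_expected = 2.4263 × 0.7921
Δλ_expected = 1.9219 pm

Given shift: 1.9219 pm
Expected shift: 1.9219 pm
Difference: 0.0000 pm

The values match. This is consistent with Compton scattering at the stated angle.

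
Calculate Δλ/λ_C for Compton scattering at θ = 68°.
0.6254 λ_C

The Compton shift formula is:
Δλ = λ_C(1 - cos θ)

Dividing both sides by λ_C:
Δλ/λ_C = 1 - cos θ

For θ = 68°:
Δλ/λ_C = 1 - cos(68°)
Δλ/λ_C = 1 - 0.3746
Δλ/λ_C = 0.6254

This means the shift is 0.6254 × λ_C = 1.5174 pm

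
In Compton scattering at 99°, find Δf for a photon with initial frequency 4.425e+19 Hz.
1.296e+19 Hz (decrease)

Convert frequency to wavelength (c = 299792458 m/s):
λ₀ = c/f₀ = 299792458/4.425e+19 = 6.7749708e-12 m = 6.7750 pm

Calculate Compton shift:
Δλ = λ_C(1 - cos(99°)) = 2.8059 pm

Final wavelength:
λ' = λ₀ + Δλ = 6.7750 + 2.8059 = 9.5808 pm

Final frequency:
f' = c/λ' = 299792458/9.5808396e-12 = 3.1290834e+19 Hz

Frequency shift (decrease):
Δf = f₀ - f' = 4.425e+19 - 3.1290834e+19 = 1.296e+19 Hz

(Intermediate values are shown rounded; full precision is carried through to the final answer.)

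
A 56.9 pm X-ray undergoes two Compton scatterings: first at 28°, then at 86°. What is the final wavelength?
59.4411 pm

Apply Compton shift twice:

First scattering at θ₁ = 28°:
Δλ₁ = λ_C(1 - cos(28°))
Δλ₁ = 2.4263 × 0.1171
Δλ₁ = 0.2840 pm

After first scattering:
λ₁ = 56.9 + 0.2840 = 57.1840 pm

Second scattering at θ₂ = 86°:
Δλ₂ = λ_C(1 - cos(86°))
Δλ₂ = 2.4263 × 0.9302
Δλ₂ = 2.2571 pm

Final wavelength:
λ₂ = 57.1840 + 2.2571 = 59.4411 pm

Total shift: Δλ_total = 0.2840 + 2.2571 = 2.5411 pm

(Intermediate values are shown rounded; full precision is carried through to the final answer.)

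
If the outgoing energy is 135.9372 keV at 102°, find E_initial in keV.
200.2999 keV

Convert final energy to wavelength (hc ≈ 1239.842 keV·pm):
λ' = hc/E' = 1239.842 / 135.9372 = 9.1207 pm

Calculate the Compton shift:
Δλ = λ_C(1 - cos(102°))
Δλ = 2.4263 × (1 - cos(102°))
Δλ = 2.9308 pm

Initial wavelength:
λ = λ' - Δλ = 9.1207 - 2.9308 = 6.1899 pm

Initial energy:
E = hc/λ = 1239.842 / 6.1899 = 200.2999 keV

(Intermediate values are shown rounded; full precision is carried through to the final answer.)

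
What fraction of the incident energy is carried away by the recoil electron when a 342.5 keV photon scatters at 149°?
0.5545 (or 55.45%)

Calculate initial and final photon energies:

Initial: E₀ = 342.5 keV → λ₀ = 3.6200 pm
Compton shift: Δλ = 4.5061 pm
Final wavelength: λ' = 8.1260 pm
Final energy: E' = 152.5764 keV

Fractional energy loss:
(E₀ - E')/E₀ = (342.5000 - 152.5764)/342.5000
= 189.9236/342.5000
= 0.5545
= 55.45%

(Intermediate values are shown rounded; full precision is carried through to the final answer.)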